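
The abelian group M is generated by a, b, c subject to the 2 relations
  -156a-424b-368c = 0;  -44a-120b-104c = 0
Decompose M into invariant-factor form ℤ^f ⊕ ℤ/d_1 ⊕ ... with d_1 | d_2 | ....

rank_ℚ(R)=2; free=3−2=1
SNF(R) diag = [4, 8] → torsion [4, 8]

Answer: M ≅ ℤ^1 ⊕ ℤ/4 ⊕ ℤ/8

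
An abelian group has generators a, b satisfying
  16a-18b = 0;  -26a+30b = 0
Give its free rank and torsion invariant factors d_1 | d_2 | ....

Answer: M ≅ ℤ/2 ⊕ ℤ/6

Derivation:
rank_ℚ(R)=2; free=2−2=0
SNF(R) diag = [2, 6] → torsion [2, 6]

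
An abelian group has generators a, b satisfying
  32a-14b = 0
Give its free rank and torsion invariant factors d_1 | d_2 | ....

Answer: M ≅ ℤ^1 ⊕ ℤ/2

Derivation:
rank_ℚ(R)=1; free=2−1=1
SNF(R) diag = [2] → torsion [2]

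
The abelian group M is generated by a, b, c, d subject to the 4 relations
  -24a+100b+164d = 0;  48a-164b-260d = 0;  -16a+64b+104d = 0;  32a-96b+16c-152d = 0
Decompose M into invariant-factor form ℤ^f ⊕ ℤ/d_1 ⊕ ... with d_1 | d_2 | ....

Answer: M ≅ ℤ/4 ⊕ ℤ/8 ⊕ ℤ/8 ⊕ ℤ/16

Derivation:
rank_ℚ(R)=4; free=4−4=0
SNF(R) diag = [4, 8, 8, 16] → torsion [4, 8, 8, 16]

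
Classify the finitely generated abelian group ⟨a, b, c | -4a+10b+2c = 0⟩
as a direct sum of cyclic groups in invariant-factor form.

Answer: M ≅ ℤ^2 ⊕ ℤ/2

Derivation:
rank_ℚ(R)=1; free=3−1=2
SNF(R) diag = [2] → torsion [2]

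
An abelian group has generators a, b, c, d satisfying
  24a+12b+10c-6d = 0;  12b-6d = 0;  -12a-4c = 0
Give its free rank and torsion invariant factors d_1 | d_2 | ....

rank_ℚ(R)=3; free=4−3=1
SNF(R) diag = [2, 6, 12] → torsion [2, 6, 12]

Answer: M ≅ ℤ^1 ⊕ ℤ/2 ⊕ ℤ/6 ⊕ ℤ/12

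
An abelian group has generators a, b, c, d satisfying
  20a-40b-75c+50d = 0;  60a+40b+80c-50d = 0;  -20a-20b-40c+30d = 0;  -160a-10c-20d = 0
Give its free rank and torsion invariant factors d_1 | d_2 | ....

Answer: M ≅ ℤ/5 ⊕ ℤ/10 ⊕ ℤ/20 ⊕ ℤ/40

Derivation:
rank_ℚ(R)=4; free=4−4=0
SNF(R) diag = [5, 10, 20, 40] → torsion [5, 10, 20, 40]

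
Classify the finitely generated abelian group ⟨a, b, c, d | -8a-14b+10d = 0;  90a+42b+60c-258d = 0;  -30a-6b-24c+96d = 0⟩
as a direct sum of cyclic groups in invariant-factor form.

rank_ℚ(R)=3; free=4−3=1
SNF(R) diag = [2, 6, 6] → torsion [2, 6, 6]

Answer: M ≅ ℤ^1 ⊕ ℤ/2 ⊕ ℤ/6 ⊕ ℤ/6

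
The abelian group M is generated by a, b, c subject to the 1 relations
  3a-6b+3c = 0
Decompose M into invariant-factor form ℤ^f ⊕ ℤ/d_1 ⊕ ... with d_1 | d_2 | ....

rank_ℚ(R)=1; free=3−1=2
SNF(R) diag = [3] → torsion [3]

Answer: M ≅ ℤ^2 ⊕ ℤ/3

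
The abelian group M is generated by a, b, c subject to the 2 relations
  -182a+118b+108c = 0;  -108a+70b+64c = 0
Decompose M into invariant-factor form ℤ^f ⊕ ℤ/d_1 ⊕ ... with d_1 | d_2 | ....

Answer: M ≅ ℤ^1 ⊕ ℤ/2 ⊕ ℤ/2

Derivation:
rank_ℚ(R)=2; free=3−2=1
SNF(R) diag = [2, 2] → torsion [2, 2]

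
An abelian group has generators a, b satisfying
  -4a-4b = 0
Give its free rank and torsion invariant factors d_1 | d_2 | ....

Answer: M ≅ ℤ^1 ⊕ ℤ/4

Derivation:
rank_ℚ(R)=1; free=2−1=1
SNF(R) diag = [4] → torsion [4]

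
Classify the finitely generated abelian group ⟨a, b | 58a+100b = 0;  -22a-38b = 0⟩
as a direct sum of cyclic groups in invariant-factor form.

rank_ℚ(R)=2; free=2−2=0
SNF(R) diag = [2, 2] → torsion [2, 2]

Answer: M ≅ ℤ/2 ⊕ ℤ/2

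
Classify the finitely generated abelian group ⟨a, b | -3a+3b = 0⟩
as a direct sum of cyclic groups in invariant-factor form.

rank_ℚ(R)=1; free=2−1=1
SNF(R) diag = [3] → torsion [3]

Answer: M ≅ ℤ^1 ⊕ ℤ/3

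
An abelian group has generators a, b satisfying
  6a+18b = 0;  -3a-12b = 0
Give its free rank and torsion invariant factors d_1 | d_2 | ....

Answer: M ≅ ℤ/3 ⊕ ℤ/6

Derivation:
rank_ℚ(R)=2; free=2−2=0
SNF(R) diag = [3, 6] → torsion [3, 6]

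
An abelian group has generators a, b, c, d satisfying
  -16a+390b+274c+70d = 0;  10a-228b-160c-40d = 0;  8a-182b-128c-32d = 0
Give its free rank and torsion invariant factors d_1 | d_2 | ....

Answer: M ≅ ℤ^1 ⊕ ℤ/2 ⊕ ℤ/2 ⊕ ℤ/6

Derivation:
rank_ℚ(R)=3; free=4−3=1
SNF(R) diag = [2, 2, 6] → torsion [2, 2, 6]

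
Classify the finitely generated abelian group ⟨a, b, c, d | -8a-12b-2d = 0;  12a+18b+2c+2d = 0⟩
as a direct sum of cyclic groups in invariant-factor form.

Answer: M ≅ ℤ^2 ⊕ ℤ/2 ⊕ ℤ/2

Derivation:
rank_ℚ(R)=2; free=4−2=2
SNF(R) diag = [2, 2] → torsion [2, 2]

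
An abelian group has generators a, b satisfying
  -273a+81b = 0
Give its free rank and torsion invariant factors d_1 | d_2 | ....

rank_ℚ(R)=1; free=2−1=1
SNF(R) diag = [3] → torsion [3]

Answer: M ≅ ℤ^1 ⊕ ℤ/3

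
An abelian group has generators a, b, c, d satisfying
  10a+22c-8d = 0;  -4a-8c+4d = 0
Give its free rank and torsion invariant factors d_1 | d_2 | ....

Answer: M ≅ ℤ^2 ⊕ ℤ/2 ⊕ ℤ/4

Derivation:
rank_ℚ(R)=2; free=4−2=2
SNF(R) diag = [2, 4] → torsion [2, 4]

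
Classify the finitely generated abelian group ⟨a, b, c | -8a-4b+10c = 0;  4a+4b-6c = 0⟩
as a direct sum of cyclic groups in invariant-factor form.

Answer: M ≅ ℤ^1 ⊕ ℤ/2 ⊕ ℤ/4

Derivation:
rank_ℚ(R)=2; free=3−2=1
SNF(R) diag = [2, 4] → torsion [2, 4]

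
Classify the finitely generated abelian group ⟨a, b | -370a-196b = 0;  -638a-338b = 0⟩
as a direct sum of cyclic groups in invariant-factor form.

rank_ℚ(R)=2; free=2−2=0
SNF(R) diag = [2, 6] → torsion [2, 6]

Answer: M ≅ ℤ/2 ⊕ ℤ/6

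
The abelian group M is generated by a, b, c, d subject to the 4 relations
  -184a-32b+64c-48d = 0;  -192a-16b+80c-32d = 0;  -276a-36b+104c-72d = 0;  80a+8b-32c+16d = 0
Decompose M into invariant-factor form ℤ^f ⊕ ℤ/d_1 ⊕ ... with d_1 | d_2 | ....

Answer: M ≅ ℤ/4 ⊕ ℤ/8 ⊕ ℤ/16 ⊕ ℤ/16

Derivation:
rank_ℚ(R)=4; free=4−4=0
SNF(R) diag = [4, 8, 16, 16] → torsion [4, 8, 16, 16]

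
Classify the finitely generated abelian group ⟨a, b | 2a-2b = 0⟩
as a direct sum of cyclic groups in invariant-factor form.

rank_ℚ(R)=1; free=2−1=1
SNF(R) diag = [2] → torsion [2]

Answer: M ≅ ℤ^1 ⊕ ℤ/2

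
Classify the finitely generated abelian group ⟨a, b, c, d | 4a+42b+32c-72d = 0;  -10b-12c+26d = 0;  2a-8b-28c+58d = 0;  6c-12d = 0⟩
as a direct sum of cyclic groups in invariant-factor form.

Answer: M ≅ ℤ/2 ⊕ ℤ/2 ⊕ ℤ/2 ⊕ ℤ/6

Derivation:
rank_ℚ(R)=4; free=4−4=0
SNF(R) diag = [2, 2, 2, 6] → torsion [2, 2, 2, 6]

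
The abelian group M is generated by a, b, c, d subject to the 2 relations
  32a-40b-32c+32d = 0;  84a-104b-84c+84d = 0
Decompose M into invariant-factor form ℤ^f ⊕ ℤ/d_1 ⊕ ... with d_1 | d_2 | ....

rank_ℚ(R)=2; free=4−2=2
SNF(R) diag = [4, 8] → torsion [4, 8]

Answer: M ≅ ℤ^2 ⊕ ℤ/4 ⊕ ℤ/8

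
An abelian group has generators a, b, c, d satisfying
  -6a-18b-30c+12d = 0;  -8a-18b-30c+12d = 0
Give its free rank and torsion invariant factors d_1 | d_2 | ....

Answer: M ≅ ℤ^2 ⊕ ℤ/2 ⊕ ℤ/6

Derivation:
rank_ℚ(R)=2; free=4−2=2
SNF(R) diag = [2, 6] → torsion [2, 6]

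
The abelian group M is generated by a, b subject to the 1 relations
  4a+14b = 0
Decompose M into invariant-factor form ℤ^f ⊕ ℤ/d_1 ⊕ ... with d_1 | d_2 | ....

rank_ℚ(R)=1; free=2−1=1
SNF(R) diag = [2] → torsion [2]

Answer: M ≅ ℤ^1 ⊕ ℤ/2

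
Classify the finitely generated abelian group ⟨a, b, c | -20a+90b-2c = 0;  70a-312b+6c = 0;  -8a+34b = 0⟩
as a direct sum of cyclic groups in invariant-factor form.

Answer: M ≅ ℤ/2 ⊕ ℤ/2 ⊕ ℤ/2

Derivation:
rank_ℚ(R)=3; free=3−3=0
SNF(R) diag = [2, 2, 2] → torsion [2, 2, 2]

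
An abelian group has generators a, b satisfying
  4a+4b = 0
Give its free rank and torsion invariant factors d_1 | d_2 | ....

rank_ℚ(R)=1; free=2−1=1
SNF(R) diag = [4] → torsion [4]

Answer: M ≅ ℤ^1 ⊕ ℤ/4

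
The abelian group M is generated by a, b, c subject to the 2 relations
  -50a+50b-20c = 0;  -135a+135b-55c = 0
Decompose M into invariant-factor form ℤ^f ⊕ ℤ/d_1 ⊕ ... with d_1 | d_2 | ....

Answer: M ≅ ℤ^1 ⊕ ℤ/5 ⊕ ℤ/10

Derivation:
rank_ℚ(R)=2; free=3−2=1
SNF(R) diag = [5, 10] → torsion [5, 10]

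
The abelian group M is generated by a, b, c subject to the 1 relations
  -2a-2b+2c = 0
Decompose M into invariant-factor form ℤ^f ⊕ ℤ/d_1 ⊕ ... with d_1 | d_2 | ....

rank_ℚ(R)=1; free=3−1=2
SNF(R) diag = [2] → torsion [2]

Answer: M ≅ ℤ^2 ⊕ ℤ/2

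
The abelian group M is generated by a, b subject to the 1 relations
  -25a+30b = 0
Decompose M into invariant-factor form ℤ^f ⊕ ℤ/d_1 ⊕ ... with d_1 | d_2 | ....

Answer: M ≅ ℤ^1 ⊕ ℤ/5

Derivation:
rank_ℚ(R)=1; free=2−1=1
SNF(R) diag = [5] → torsion [5]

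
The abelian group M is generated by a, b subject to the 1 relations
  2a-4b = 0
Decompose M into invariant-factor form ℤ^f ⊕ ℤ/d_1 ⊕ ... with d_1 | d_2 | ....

rank_ℚ(R)=1; free=2−1=1
SNF(R) diag = [2] → torsion [2]

Answer: M ≅ ℤ^1 ⊕ ℤ/2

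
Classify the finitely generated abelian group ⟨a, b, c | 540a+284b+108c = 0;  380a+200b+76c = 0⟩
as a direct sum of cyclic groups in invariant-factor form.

rank_ℚ(R)=2; free=3−2=1
SNF(R) diag = [4, 4] → torsion [4, 4]

Answer: M ≅ ℤ^1 ⊕ ℤ/4 ⊕ ℤ/4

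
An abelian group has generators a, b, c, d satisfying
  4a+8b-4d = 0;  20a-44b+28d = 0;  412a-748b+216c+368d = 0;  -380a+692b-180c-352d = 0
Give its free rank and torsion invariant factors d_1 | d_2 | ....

rank_ℚ(R)=4; free=4−4=0
SNF(R) diag = [4, 12, 36, 36] → torsion [4, 12, 36, 36]

Answer: M ≅ ℤ/4 ⊕ ℤ/12 ⊕ ℤ/36 ⊕ ℤ/36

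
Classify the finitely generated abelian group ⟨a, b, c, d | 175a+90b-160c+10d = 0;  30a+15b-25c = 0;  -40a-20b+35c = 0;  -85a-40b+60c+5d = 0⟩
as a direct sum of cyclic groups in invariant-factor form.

Answer: M ≅ ℤ/5 ⊕ ℤ/5 ⊕ ℤ/5 ⊕ ℤ/5

Derivation:
rank_ℚ(R)=4; free=4−4=0
SNF(R) diag = [5, 5, 5, 5] → torsion [5, 5, 5, 5]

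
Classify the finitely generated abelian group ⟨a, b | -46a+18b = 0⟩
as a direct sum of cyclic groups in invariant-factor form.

rank_ℚ(R)=1; free=2−1=1
SNF(R) diag = [2] → torsion [2]

Answer: M ≅ ℤ^1 ⊕ ℤ/2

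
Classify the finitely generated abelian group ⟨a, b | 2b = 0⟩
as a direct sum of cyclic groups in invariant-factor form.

rank_ℚ(R)=1; free=2−1=1
SNF(R) diag = [2] → torsion [2]

Answer: M ≅ ℤ^1 ⊕ ℤ/2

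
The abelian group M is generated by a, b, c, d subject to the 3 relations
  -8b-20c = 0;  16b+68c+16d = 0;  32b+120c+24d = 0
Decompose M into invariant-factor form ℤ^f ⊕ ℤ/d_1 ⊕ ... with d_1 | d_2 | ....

Answer: M ≅ ℤ^1 ⊕ ℤ/4 ⊕ ℤ/8 ⊕ ℤ/8

Derivation:
rank_ℚ(R)=3; free=4−3=1
SNF(R) diag = [4, 8, 8] → torsion [4, 8, 8]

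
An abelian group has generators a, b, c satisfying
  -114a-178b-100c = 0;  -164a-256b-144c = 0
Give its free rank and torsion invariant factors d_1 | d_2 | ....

rank_ℚ(R)=2; free=3−2=1
SNF(R) diag = [2, 4] → torsion [2, 4]

Answer: M ≅ ℤ^1 ⊕ ℤ/2 ⊕ ℤ/4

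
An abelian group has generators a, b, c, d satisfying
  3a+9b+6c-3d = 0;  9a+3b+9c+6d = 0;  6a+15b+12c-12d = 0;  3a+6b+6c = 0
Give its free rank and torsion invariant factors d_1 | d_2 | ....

rank_ℚ(R)=4; free=4−4=0
SNF(R) diag = [3, 3, 9, 9] → torsion [3, 3, 9, 9]

Answer: M ≅ ℤ/3 ⊕ ℤ/3 ⊕ ℤ/9 ⊕ ℤ/9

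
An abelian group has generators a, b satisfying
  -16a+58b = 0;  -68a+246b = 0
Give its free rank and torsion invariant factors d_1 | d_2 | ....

Answer: M ≅ ℤ/2 ⊕ ℤ/4

Derivation:
rank_ℚ(R)=2; free=2−2=0
SNF(R) diag = [2, 4] → torsion [2, 4]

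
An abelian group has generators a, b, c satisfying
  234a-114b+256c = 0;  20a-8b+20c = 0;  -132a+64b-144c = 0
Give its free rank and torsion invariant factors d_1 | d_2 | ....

rank_ℚ(R)=3; free=3−3=0
SNF(R) diag = [2, 4, 4] → torsion [2, 4, 4]

Answer: M ≅ ℤ/2 ⊕ ℤ/4 ⊕ ℤ/4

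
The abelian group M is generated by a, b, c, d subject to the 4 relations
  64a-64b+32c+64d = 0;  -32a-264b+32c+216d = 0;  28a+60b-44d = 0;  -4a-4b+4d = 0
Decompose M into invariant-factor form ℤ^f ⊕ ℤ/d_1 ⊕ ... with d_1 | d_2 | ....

Answer: M ≅ ℤ/4 ⊕ ℤ/8 ⊕ ℤ/16 ⊕ ℤ/32

Derivation:
rank_ℚ(R)=4; free=4−4=0
SNF(R) diag = [4, 8, 16, 32] → torsion [4, 8, 16, 32]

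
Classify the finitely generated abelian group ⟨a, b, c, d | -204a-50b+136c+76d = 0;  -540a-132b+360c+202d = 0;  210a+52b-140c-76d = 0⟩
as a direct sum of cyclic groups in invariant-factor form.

rank_ℚ(R)=3; free=4−3=1
SNF(R) diag = [2, 2, 6] → torsion [2, 2, 6]

Answer: M ≅ ℤ^1 ⊕ ℤ/2 ⊕ ℤ/2 ⊕ ℤ/6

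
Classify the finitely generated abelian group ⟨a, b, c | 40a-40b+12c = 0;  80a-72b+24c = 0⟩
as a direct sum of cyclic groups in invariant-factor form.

Answer: M ≅ ℤ^1 ⊕ ℤ/4 ⊕ ℤ/8

Derivation:
rank_ℚ(R)=2; free=3−2=1
SNF(R) diag = [4, 8] → torsion [4, 8]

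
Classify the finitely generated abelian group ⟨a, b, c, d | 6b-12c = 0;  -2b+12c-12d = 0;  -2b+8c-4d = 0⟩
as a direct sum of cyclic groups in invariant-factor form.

Answer: M ≅ ℤ^1 ⊕ ℤ/2 ⊕ ℤ/4 ⊕ ℤ/12

Derivation:
rank_ℚ(R)=3; free=4−3=1
SNF(R) diag = [2, 4, 12] → torsion [2, 4, 12]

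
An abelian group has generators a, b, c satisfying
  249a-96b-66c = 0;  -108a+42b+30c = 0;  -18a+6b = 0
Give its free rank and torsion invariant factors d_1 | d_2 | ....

Answer: M ≅ ℤ/3 ⊕ ℤ/6 ⊕ ℤ/6

Derivation:
rank_ℚ(R)=3; free=3−3=0
SNF(R) diag = [3, 6, 6] → torsion [3, 6, 6]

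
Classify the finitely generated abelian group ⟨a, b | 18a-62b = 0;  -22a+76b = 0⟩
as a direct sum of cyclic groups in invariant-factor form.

rank_ℚ(R)=2; free=2−2=0
SNF(R) diag = [2, 2] → torsion [2, 2]

Answer: M ≅ ℤ/2 ⊕ ℤ/2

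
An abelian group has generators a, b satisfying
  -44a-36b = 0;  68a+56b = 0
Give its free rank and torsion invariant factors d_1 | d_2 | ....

rank_ℚ(R)=2; free=2−2=0
SNF(R) diag = [4, 4] → torsion [4, 4]

Answer: M ≅ ℤ/4 ⊕ ℤ/4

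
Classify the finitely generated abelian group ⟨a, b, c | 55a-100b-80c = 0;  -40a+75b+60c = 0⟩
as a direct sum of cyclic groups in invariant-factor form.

Answer: M ≅ ℤ^1 ⊕ ℤ/5 ⊕ ℤ/5

Derivation:
rank_ℚ(R)=2; free=3−2=1
SNF(R) diag = [5, 5] → torsion [5, 5]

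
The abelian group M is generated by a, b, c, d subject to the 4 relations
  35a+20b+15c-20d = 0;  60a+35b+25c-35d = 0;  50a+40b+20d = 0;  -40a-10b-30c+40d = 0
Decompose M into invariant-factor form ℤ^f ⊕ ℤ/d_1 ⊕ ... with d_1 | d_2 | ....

rank_ℚ(R)=4; free=4−4=0
SNF(R) diag = [5, 5, 10, 30] → torsion [5, 5, 10, 30]

Answer: M ≅ ℤ/5 ⊕ ℤ/5 ⊕ ℤ/10 ⊕ ℤ/30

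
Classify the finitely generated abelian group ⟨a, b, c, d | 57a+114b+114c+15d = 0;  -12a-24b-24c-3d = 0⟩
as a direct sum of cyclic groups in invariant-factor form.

rank_ℚ(R)=2; free=4−2=2
SNF(R) diag = [3, 3] → torsion [3, 3]

Answer: M ≅ ℤ^2 ⊕ ℤ/3 ⊕ ℤ/3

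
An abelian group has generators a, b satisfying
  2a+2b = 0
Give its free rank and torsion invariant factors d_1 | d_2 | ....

rank_ℚ(R)=1; free=2−1=1
SNF(R) diag = [2] → torsion [2]

Answer: M ≅ ℤ^1 ⊕ ℤ/2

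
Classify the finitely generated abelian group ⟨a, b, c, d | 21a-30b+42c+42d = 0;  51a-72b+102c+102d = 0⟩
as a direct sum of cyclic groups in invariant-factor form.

rank_ℚ(R)=2; free=4−2=2
SNF(R) diag = [3, 6] → torsion [3, 6]

Answer: M ≅ ℤ^2 ⊕ ℤ/3 ⊕ ℤ/6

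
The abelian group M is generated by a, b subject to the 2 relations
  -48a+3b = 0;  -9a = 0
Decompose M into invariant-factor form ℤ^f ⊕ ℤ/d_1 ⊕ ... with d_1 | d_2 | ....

Answer: M ≅ ℤ/3 ⊕ ℤ/9

Derivation:
rank_ℚ(R)=2; free=2−2=0
SNF(R) diag = [3, 9] → torsion [3, 9]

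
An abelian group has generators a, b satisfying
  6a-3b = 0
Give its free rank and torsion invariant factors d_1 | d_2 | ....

Answer: M ≅ ℤ^1 ⊕ ℤ/3

Derivation:
rank_ℚ(R)=1; free=2−1=1
SNF(R) diag = [3] → torsion [3]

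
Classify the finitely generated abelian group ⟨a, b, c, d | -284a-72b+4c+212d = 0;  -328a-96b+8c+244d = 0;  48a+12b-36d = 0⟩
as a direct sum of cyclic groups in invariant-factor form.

rank_ℚ(R)=3; free=4−3=1
SNF(R) diag = [4, 12, 12] → torsion [4, 12, 12]

Answer: M ≅ ℤ^1 ⊕ ℤ/4 ⊕ ℤ/12 ⊕ ℤ/12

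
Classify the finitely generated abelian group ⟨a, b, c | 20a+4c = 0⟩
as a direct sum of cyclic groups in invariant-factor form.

Answer: M ≅ ℤ^2 ⊕ ℤ/4

Derivation:
rank_ℚ(R)=1; free=3−1=2
SNF(R) diag = [4] → torsion [4]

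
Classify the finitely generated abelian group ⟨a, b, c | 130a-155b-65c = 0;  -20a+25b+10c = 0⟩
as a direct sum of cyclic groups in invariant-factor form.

rank_ℚ(R)=2; free=3−2=1
SNF(R) diag = [5, 15] → torsion [5, 15]

Answer: M ≅ ℤ^1 ⊕ ℤ/5 ⊕ ℤ/15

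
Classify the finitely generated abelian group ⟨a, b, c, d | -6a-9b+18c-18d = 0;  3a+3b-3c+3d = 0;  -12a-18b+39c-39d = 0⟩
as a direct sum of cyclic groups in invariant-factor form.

Answer: M ≅ ℤ^1 ⊕ ℤ/3 ⊕ ℤ/3 ⊕ ℤ/3

Derivation:
rank_ℚ(R)=3; free=4−3=1
SNF(R) diag = [3, 3, 3] → torsion [3, 3, 3]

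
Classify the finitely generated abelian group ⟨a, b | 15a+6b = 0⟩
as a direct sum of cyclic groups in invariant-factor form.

Answer: M ≅ ℤ^1 ⊕ ℤ/3

Derivation:
rank_ℚ(R)=1; free=2−1=1
SNF(R) diag = [3] → torsion [3]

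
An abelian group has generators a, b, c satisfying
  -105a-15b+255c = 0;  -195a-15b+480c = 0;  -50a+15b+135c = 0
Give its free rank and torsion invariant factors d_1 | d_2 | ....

rank_ℚ(R)=3; free=3−3=0
SNF(R) diag = [5, 15, 45] → torsion [5, 15, 45]

Answer: M ≅ ℤ/5 ⊕ ℤ/15 ⊕ ℤ/45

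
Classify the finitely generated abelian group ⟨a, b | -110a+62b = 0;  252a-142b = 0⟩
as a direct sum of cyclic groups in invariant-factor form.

rank_ℚ(R)=2; free=2−2=0
SNF(R) diag = [2, 2] → torsion [2, 2]

Answer: M ≅ ℤ/2 ⊕ ℤ/2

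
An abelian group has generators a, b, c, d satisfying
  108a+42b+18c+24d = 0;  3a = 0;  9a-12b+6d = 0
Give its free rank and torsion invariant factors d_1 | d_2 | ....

rank_ℚ(R)=3; free=4−3=1
SNF(R) diag = [3, 6, 18] → torsion [3, 6, 18]

Answer: M ≅ ℤ^1 ⊕ ℤ/3 ⊕ ℤ/6 ⊕ ℤ/18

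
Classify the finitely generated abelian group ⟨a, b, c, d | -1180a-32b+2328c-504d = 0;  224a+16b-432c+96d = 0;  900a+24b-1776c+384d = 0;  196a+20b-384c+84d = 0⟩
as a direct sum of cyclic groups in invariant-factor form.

Answer: M ≅ ℤ/4 ⊕ ℤ/12 ⊕ ℤ/24 ⊕ ℤ/48

Derivation:
rank_ℚ(R)=4; free=4−4=0
SNF(R) diag = [4, 12, 24, 48] → torsion [4, 12, 24, 48]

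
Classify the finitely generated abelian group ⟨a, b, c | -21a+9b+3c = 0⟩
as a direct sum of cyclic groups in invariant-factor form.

rank_ℚ(R)=1; free=3−1=2
SNF(R) diag = [3] → torsion [3]

Answer: M ≅ ℤ^2 ⊕ ℤ/3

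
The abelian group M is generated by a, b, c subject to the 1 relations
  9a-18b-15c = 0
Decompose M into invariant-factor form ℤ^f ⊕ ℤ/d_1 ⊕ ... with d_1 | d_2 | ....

Answer: M ≅ ℤ^2 ⊕ ℤ/3

Derivation:
rank_ℚ(R)=1; free=3−1=2
SNF(R) diag = [3] → torsion [3]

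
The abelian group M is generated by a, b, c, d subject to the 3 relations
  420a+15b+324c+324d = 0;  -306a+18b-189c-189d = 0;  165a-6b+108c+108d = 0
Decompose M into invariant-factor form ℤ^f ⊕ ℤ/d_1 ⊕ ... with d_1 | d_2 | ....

rank_ℚ(R)=3; free=4−3=1
SNF(R) diag = [3, 9, 27] → torsion [3, 9, 27]

Answer: M ≅ ℤ^1 ⊕ ℤ/3 ⊕ ℤ/9 ⊕ ℤ/27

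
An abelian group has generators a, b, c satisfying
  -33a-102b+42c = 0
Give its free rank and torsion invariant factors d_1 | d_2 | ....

rank_ℚ(R)=1; free=3−1=2
SNF(R) diag = [3] → torsion [3]

Answer: M ≅ ℤ^2 ⊕ ℤ/3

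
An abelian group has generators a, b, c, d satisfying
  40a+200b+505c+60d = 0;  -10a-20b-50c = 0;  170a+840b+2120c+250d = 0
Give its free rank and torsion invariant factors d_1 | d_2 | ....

Answer: M ≅ ℤ^1 ⊕ ℤ/5 ⊕ ℤ/10 ⊕ ℤ/10

Derivation:
rank_ℚ(R)=3; free=4−3=1
SNF(R) diag = [5, 10, 10] → torsion [5, 10, 10]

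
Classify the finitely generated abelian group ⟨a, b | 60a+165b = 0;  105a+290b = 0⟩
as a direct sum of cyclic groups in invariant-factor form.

Answer: M ≅ ℤ/5 ⊕ ℤ/15

Derivation:
rank_ℚ(R)=2; free=2−2=0
SNF(R) diag = [5, 15] → torsion [5, 15]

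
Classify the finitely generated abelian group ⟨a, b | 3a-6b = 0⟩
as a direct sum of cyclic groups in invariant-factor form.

rank_ℚ(R)=1; free=2−1=1
SNF(R) diag = [3] → torsion [3]

Answer: M ≅ ℤ^1 ⊕ ℤ/3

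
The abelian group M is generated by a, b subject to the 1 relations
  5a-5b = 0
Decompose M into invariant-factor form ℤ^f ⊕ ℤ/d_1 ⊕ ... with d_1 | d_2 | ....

Answer: M ≅ ℤ^1 ⊕ ℤ/5

Derivation:
rank_ℚ(R)=1; free=2−1=1
SNF(R) diag = [5] → torsion [5]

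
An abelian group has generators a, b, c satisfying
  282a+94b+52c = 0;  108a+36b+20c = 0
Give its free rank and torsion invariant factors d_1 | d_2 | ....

rank_ℚ(R)=2; free=3−2=1
SNF(R) diag = [2, 4] → torsion [2, 4]

Answer: M ≅ ℤ^1 ⊕ ℤ/2 ⊕ ℤ/4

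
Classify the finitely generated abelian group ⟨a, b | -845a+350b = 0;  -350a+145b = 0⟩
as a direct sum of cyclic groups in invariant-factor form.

rank_ℚ(R)=2; free=2−2=0
SNF(R) diag = [5, 5] → torsion [5, 5]

Answer: M ≅ ℤ/5 ⊕ ℤ/5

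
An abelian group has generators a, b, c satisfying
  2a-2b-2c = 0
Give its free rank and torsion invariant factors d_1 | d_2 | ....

rank_ℚ(R)=1; free=3−1=2
SNF(R) diag = [2] → torsion [2]

Answer: M ≅ ℤ^2 ⊕ ℤ/2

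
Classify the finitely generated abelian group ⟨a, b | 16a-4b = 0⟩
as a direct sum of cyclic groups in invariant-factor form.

Answer: M ≅ ℤ^1 ⊕ ℤ/4

Derivation:
rank_ℚ(R)=1; free=2−1=1
SNF(R) diag = [4] → torsion [4]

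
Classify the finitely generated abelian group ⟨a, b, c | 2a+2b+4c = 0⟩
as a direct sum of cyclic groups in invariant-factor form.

Answer: M ≅ ℤ^2 ⊕ ℤ/2

Derivation:
rank_ℚ(R)=1; free=3−1=2
SNF(R) diag = [2] → torsion [2]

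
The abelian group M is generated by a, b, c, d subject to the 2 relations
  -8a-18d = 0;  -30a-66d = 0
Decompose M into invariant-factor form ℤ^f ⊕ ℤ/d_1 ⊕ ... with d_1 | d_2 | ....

Answer: M ≅ ℤ^2 ⊕ ℤ/2 ⊕ ℤ/6

Derivation:
rank_ℚ(R)=2; free=4−2=2
SNF(R) diag = [2, 6] → torsion [2, 6]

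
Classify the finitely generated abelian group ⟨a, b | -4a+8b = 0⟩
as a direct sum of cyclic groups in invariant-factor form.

rank_ℚ(R)=1; free=2−1=1
SNF(R) diag = [4] → torsion [4]

Answer: M ≅ ℤ^1 ⊕ ℤ/4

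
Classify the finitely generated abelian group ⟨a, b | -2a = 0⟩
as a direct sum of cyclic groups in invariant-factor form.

Answer: M ≅ ℤ^1 ⊕ ℤ/2

Derivation:
rank_ℚ(R)=1; free=2−1=1
SNF(R) diag = [2] → torsion [2]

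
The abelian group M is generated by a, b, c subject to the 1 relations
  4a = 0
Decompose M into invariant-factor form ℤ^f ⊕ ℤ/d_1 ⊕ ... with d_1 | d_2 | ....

rank_ℚ(R)=1; free=3−1=2
SNF(R) diag = [4] → torsion [4]

Answer: M ≅ ℤ^2 ⊕ ℤ/4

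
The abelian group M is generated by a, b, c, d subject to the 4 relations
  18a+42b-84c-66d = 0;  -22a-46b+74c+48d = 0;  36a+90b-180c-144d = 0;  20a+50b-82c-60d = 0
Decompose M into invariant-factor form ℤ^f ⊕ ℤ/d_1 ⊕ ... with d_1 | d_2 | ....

Answer: M ≅ ℤ/2 ⊕ ℤ/6 ⊕ ℤ/18 ⊕ ℤ/18

Derivation:
rank_ℚ(R)=4; free=4−4=0
SNF(R) diag = [2, 6, 18, 18] → torsion [2, 6, 18, 18]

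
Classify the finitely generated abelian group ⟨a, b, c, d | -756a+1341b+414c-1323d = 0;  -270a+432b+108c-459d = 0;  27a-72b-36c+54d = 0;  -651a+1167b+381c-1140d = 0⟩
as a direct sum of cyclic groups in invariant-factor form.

Answer: M ≅ ℤ/3 ⊕ ℤ/9 ⊕ ℤ/27 ⊕ ℤ/27

Derivation:
rank_ℚ(R)=4; free=4−4=0
SNF(R) diag = [3, 9, 27, 27] → torsion [3, 9, 27, 27]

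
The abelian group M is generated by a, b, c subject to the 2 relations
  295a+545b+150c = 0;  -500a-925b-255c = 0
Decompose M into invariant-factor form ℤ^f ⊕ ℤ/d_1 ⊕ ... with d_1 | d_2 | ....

rank_ℚ(R)=2; free=3−2=1
SNF(R) diag = [5, 15] → torsion [5, 15]

Answer: M ≅ ℤ^1 ⊕ ℤ/5 ⊕ ℤ/15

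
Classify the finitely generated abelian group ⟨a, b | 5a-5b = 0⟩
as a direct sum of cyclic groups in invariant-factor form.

Answer: M ≅ ℤ^1 ⊕ ℤ/5

Derivation:
rank_ℚ(R)=1; free=2−1=1
SNF(R) diag = [5] → torsion [5]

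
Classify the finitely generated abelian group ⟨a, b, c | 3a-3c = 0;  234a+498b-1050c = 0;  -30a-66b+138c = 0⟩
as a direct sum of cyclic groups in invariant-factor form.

rank_ℚ(R)=3; free=3−3=0
SNF(R) diag = [3, 6, 12] → torsion [3, 6, 12]

Answer: M ≅ ℤ/3 ⊕ ℤ/6 ⊕ ℤ/12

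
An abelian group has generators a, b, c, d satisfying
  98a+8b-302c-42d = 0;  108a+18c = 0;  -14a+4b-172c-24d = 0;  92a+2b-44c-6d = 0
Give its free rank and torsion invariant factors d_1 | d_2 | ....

rank_ℚ(R)=4; free=4−4=0
SNF(R) diag = [2, 6, 18, 54] → torsion [2, 6, 18, 54]

Answer: M ≅ ℤ/2 ⊕ ℤ/6 ⊕ ℤ/18 ⊕ ℤ/54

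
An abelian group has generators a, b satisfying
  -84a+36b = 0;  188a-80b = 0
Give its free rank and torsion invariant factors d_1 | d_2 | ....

rank_ℚ(R)=2; free=2−2=0
SNF(R) diag = [4, 12] → torsion [4, 12]

Answer: M ≅ ℤ/4 ⊕ ℤ/12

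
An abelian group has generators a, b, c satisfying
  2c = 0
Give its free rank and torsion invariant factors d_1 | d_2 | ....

Answer: M ≅ ℤ^2 ⊕ ℤ/2

Derivation:
rank_ℚ(R)=1; free=3−1=2
SNF(R) diag = [2] → torsion [2]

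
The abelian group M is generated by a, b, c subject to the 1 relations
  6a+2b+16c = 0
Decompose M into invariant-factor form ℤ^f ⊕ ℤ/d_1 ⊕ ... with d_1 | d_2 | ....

Answer: M ≅ ℤ^2 ⊕ ℤ/2

Derivation:
rank_ℚ(R)=1; free=3−1=2
SNF(R) diag = [2] → torsion [2]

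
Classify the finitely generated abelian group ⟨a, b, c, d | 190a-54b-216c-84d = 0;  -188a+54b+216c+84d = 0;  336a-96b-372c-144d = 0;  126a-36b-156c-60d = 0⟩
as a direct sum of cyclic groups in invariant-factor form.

rank_ℚ(R)=4; free=4−4=0
SNF(R) diag = [2, 6, 12, 12] → torsion [2, 6, 12, 12]

Answer: M ≅ ℤ/2 ⊕ ℤ/6 ⊕ ℤ/12 ⊕ ℤ/12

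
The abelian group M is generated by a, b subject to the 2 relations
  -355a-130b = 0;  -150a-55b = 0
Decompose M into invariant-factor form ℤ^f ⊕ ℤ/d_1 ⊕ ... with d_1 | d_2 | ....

rank_ℚ(R)=2; free=2−2=0
SNF(R) diag = [5, 5] → torsion [5, 5]

Answer: M ≅ ℤ/5 ⊕ ℤ/5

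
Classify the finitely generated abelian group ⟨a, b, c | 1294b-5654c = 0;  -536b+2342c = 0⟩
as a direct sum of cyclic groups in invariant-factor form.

Answer: M ≅ ℤ^1 ⊕ ℤ/2 ⊕ ℤ/2

Derivation:
rank_ℚ(R)=2; free=3−2=1
SNF(R) diag = [2, 2] → torsion [2, 2]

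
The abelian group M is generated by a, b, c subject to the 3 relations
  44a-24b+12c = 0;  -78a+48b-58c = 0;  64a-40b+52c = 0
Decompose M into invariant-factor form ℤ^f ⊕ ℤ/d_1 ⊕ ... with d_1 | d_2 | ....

rank_ℚ(R)=3; free=3−3=0
SNF(R) diag = [2, 4, 8] → torsion [2, 4, 8]

Answer: M ≅ ℤ/2 ⊕ ℤ/4 ⊕ ℤ/8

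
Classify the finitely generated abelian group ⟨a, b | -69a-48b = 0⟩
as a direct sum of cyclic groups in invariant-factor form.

rank_ℚ(R)=1; free=2−1=1
SNF(R) diag = [3] → torsion [3]

Answer: M ≅ ℤ^1 ⊕ ℤ/3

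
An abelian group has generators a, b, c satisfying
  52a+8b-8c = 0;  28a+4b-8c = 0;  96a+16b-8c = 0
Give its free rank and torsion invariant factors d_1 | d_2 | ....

rank_ℚ(R)=3; free=3−3=0
SNF(R) diag = [4, 4, 8] → torsion [4, 4, 8]

Answer: M ≅ ℤ/4 ⊕ ℤ/4 ⊕ ℤ/8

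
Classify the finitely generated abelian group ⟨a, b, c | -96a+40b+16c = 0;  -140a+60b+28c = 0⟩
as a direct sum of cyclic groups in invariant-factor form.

rank_ℚ(R)=2; free=3−2=1
SNF(R) diag = [4, 8] → torsion [4, 8]

Answer: M ≅ ℤ^1 ⊕ ℤ/4 ⊕ ℤ/8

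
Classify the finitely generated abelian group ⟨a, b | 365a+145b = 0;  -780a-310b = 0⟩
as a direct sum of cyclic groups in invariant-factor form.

Answer: M ≅ ℤ/5 ⊕ ℤ/10

Derivation:
rank_ℚ(R)=2; free=2−2=0
SNF(R) diag = [5, 10] → torsion [5, 10]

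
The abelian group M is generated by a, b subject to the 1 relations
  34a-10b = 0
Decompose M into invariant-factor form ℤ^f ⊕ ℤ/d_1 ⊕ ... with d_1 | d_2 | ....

Answer: M ≅ ℤ^1 ⊕ ℤ/2

Derivation:
rank_ℚ(R)=1; free=2−1=1
SNF(R) diag = [2] → torsion [2]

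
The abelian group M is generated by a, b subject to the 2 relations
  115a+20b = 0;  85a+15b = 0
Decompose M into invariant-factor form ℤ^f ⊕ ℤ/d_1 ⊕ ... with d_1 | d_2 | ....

rank_ℚ(R)=2; free=2−2=0
SNF(R) diag = [5, 5] → torsion [5, 5]

Answer: M ≅ ℤ/5 ⊕ ℤ/5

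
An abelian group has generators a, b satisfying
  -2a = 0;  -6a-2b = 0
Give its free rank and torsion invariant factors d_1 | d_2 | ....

rank_ℚ(R)=2; free=2−2=0
SNF(R) diag = [2, 2] → torsion [2, 2]

Answer: M ≅ ℤ/2 ⊕ ℤ/2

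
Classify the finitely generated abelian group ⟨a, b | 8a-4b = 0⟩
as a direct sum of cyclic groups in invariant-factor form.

rank_ℚ(R)=1; free=2−1=1
SNF(R) diag = [4] → torsion [4]

Answer: M ≅ ℤ^1 ⊕ ℤ/4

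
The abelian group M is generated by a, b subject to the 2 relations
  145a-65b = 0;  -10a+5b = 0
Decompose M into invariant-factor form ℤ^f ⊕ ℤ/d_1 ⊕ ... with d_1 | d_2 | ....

Answer: M ≅ ℤ/5 ⊕ ℤ/15

Derivation:
rank_ℚ(R)=2; free=2−2=0
SNF(R) diag = [5, 15] → torsion [5, 15]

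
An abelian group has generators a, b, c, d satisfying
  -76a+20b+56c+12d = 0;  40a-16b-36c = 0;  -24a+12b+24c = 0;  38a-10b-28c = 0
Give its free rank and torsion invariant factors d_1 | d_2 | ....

Answer: M ≅ ℤ/2 ⊕ ℤ/4 ⊕ ℤ/12 ⊕ ℤ/12

Derivation:
rank_ℚ(R)=4; free=4−4=0
SNF(R) diag = [2, 4, 12, 12] → torsion [2, 4, 12, 12]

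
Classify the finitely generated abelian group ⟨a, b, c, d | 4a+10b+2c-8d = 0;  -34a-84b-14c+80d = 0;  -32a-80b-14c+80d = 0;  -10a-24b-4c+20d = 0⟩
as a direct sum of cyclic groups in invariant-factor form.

rank_ℚ(R)=4; free=4−4=0
SNF(R) diag = [2, 2, 2, 4] → torsion [2, 2, 2, 4]

Answer: M ≅ ℤ/2 ⊕ ℤ/2 ⊕ ℤ/2 ⊕ ℤ/4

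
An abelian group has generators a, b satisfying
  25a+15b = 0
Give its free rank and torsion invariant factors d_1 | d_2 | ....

rank_ℚ(R)=1; free=2−1=1
SNF(R) diag = [5] → torsion [5]

Answer: M ≅ ℤ^1 ⊕ ℤ/5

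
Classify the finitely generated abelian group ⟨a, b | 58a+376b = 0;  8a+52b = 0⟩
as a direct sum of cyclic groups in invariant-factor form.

Answer: M ≅ ℤ/2 ⊕ ℤ/4

Derivation:
rank_ℚ(R)=2; free=2−2=0
SNF(R) diag = [2, 4] → torsion [2, 4]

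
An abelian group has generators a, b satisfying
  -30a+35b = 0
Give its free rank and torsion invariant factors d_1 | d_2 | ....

rank_ℚ(R)=1; free=2−1=1
SNF(R) diag = [5] → torsion [5]

Answer: M ≅ ℤ^1 ⊕ ℤ/5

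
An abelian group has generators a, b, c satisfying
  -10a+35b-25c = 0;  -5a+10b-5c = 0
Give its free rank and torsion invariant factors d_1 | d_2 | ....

rank_ℚ(R)=2; free=3−2=1
SNF(R) diag = [5, 15] → torsion [5, 15]

Answer: M ≅ ℤ^1 ⊕ ℤ/5 ⊕ ℤ/15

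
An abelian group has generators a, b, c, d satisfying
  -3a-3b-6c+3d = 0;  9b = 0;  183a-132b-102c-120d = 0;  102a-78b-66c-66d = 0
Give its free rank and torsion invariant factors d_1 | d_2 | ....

Answer: M ≅ ℤ/3 ⊕ ℤ/9 ⊕ ℤ/9 ⊕ ℤ/18

Derivation:
rank_ℚ(R)=4; free=4−4=0
SNF(R) diag = [3, 9, 9, 18] → torsion [3, 9, 9, 18]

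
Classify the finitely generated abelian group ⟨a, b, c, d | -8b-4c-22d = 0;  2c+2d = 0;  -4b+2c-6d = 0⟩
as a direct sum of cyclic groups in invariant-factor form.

Answer: M ≅ ℤ^1 ⊕ ℤ/2 ⊕ ℤ/2 ⊕ ℤ/4

Derivation:
rank_ℚ(R)=3; free=4−3=1
SNF(R) diag = [2, 2, 4] → torsion [2, 2, 4]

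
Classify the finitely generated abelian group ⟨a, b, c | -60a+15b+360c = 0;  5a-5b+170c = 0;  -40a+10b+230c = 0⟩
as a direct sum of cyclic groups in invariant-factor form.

Answer: M ≅ ℤ/5 ⊕ ℤ/15 ⊕ ℤ/30

Derivation:
rank_ℚ(R)=3; free=3−3=0
SNF(R) diag = [5, 15, 30] → torsion [5, 15, 30]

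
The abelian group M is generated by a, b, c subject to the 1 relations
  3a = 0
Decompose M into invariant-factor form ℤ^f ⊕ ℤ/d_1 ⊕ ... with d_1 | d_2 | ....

rank_ℚ(R)=1; free=3−1=2
SNF(R) diag = [3] → torsion [3]

Answer: M ≅ ℤ^2 ⊕ ℤ/3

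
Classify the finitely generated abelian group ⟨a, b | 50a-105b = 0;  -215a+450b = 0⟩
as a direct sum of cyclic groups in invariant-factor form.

Answer: M ≅ ℤ/5 ⊕ ℤ/15

Derivation:
rank_ℚ(R)=2; free=2−2=0
SNF(R) diag = [5, 15] → torsion [5, 15]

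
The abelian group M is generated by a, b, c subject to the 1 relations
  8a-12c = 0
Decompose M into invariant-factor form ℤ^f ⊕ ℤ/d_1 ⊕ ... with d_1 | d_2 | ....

rank_ℚ(R)=1; free=3−1=2
SNF(R) diag = [4] → torsion [4]

Answer: M ≅ ℤ^2 ⊕ ℤ/4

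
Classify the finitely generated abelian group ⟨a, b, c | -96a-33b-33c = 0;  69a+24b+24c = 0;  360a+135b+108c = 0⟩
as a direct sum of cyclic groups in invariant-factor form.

Answer: M ≅ ℤ/3 ⊕ ℤ/9 ⊕ ℤ/27

Derivation:
rank_ℚ(R)=3; free=3−3=0
SNF(R) diag = [3, 9, 27] → torsion [3, 9, 27]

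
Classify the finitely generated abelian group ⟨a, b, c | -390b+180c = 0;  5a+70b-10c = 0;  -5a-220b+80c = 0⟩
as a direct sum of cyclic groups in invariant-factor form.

rank_ℚ(R)=3; free=3−3=0
SNF(R) diag = [5, 10, 30] → torsion [5, 10, 30]

Answer: M ≅ ℤ/5 ⊕ ℤ/10 ⊕ ℤ/30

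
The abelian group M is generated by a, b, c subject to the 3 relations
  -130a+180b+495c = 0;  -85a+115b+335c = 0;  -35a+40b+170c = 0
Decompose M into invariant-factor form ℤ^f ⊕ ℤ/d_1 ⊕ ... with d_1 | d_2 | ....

Answer: M ≅ ℤ/5 ⊕ ℤ/5 ⊕ ℤ/15

Derivation:
rank_ℚ(R)=3; free=3−3=0
SNF(R) diag = [5, 5, 15] → torsion [5, 5, 15]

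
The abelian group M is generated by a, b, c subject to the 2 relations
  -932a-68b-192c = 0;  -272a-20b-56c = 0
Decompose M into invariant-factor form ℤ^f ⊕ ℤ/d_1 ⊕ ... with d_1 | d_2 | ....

rank_ℚ(R)=2; free=3−2=1
SNF(R) diag = [4, 4] → torsion [4, 4]

Answer: M ≅ ℤ^1 ⊕ ℤ/4 ⊕ ℤ/4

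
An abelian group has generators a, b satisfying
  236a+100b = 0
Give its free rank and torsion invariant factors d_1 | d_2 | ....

rank_ℚ(R)=1; free=2−1=1
SNF(R) diag = [4] → torsion [4]

Answer: M ≅ ℤ^1 ⊕ ℤ/4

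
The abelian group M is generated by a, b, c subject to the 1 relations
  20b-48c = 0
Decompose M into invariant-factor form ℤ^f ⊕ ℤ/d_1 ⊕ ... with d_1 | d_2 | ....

Answer: M ≅ ℤ^2 ⊕ ℤ/4

Derivation:
rank_ℚ(R)=1; free=3−1=2
SNF(R) diag = [4] → torsion [4]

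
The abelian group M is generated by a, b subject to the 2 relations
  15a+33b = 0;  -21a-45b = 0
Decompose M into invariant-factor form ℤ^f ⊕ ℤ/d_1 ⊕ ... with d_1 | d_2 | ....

Answer: M ≅ ℤ/3 ⊕ ℤ/6

Derivation:
rank_ℚ(R)=2; free=2−2=0
SNF(R) diag = [3, 6] → torsion [3, 6]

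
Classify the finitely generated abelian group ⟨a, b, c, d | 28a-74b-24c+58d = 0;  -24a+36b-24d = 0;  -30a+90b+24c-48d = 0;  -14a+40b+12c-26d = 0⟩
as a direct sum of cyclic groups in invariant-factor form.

Answer: M ≅ ℤ/2 ⊕ ℤ/6 ⊕ ℤ/12 ⊕ ℤ/12

Derivation:
rank_ℚ(R)=4; free=4−4=0
SNF(R) diag = [2, 6, 12, 12] → torsion [2, 6, 12, 12]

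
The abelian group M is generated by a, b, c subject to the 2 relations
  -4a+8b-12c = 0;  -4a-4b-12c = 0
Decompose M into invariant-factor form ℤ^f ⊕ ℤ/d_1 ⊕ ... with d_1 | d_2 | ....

rank_ℚ(R)=2; free=3−2=1
SNF(R) diag = [4, 12] → torsion [4, 12]

Answer: M ≅ ℤ^1 ⊕ ℤ/4 ⊕ ℤ/12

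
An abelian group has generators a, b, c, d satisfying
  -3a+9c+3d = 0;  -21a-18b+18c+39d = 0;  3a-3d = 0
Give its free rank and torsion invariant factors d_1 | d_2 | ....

rank_ℚ(R)=3; free=4−3=1
SNF(R) diag = [3, 9, 18] → torsion [3, 9, 18]

Answer: M ≅ ℤ^1 ⊕ ℤ/3 ⊕ ℤ/9 ⊕ ℤ/18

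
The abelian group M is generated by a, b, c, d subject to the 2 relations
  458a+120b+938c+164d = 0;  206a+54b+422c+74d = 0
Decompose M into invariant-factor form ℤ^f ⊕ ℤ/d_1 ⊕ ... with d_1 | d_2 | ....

Answer: M ≅ ℤ^2 ⊕ ℤ/2 ⊕ ℤ/6

Derivation:
rank_ℚ(R)=2; free=4−2=2
SNF(R) diag = [2, 6] → torsion [2, 6]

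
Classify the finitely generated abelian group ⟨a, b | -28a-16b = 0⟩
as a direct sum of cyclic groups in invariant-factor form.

Answer: M ≅ ℤ^1 ⊕ ℤ/4

Derivation:
rank_ℚ(R)=1; free=2−1=1
SNF(R) diag = [4] → torsion [4]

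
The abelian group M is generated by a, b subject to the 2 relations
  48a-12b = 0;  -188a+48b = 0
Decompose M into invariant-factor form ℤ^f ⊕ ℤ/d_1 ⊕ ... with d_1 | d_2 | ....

rank_ℚ(R)=2; free=2−2=0
SNF(R) diag = [4, 12] → torsion [4, 12]

Answer: M ≅ ℤ/4 ⊕ ℤ/12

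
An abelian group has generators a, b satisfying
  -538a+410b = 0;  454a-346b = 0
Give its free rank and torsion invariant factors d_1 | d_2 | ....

rank_ℚ(R)=2; free=2−2=0
SNF(R) diag = [2, 4] → torsion [2, 4]

Answer: M ≅ ℤ/2 ⊕ ℤ/4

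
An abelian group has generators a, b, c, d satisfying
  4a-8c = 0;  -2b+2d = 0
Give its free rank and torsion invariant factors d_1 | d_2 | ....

rank_ℚ(R)=2; free=4−2=2
SNF(R) diag = [2, 4] → torsion [2, 4]

Answer: M ≅ ℤ^2 ⊕ ℤ/2 ⊕ ℤ/4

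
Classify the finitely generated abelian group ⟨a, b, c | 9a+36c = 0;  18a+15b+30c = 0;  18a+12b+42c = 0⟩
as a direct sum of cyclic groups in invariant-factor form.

rank_ℚ(R)=3; free=3−3=0
SNF(R) diag = [3, 9, 18] → torsion [3, 9, 18]

Answer: M ≅ ℤ/3 ⊕ ℤ/9 ⊕ ℤ/18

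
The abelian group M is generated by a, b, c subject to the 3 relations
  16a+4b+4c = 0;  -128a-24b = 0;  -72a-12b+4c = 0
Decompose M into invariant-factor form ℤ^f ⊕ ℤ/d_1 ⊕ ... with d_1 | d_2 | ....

rank_ℚ(R)=3; free=3−3=0
SNF(R) diag = [4, 8, 8] → torsion [4, 8, 8]

Answer: M ≅ ℤ/4 ⊕ ℤ/8 ⊕ ℤ/8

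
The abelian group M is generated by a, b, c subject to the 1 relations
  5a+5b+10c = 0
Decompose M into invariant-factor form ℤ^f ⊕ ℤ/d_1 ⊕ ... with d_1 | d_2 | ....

rank_ℚ(R)=1; free=3−1=2
SNF(R) diag = [5] → torsion [5]

Answer: M ≅ ℤ^2 ⊕ ℤ/5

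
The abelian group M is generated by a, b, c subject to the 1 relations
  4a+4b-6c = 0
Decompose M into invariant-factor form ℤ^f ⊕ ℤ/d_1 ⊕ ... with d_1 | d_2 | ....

Answer: M ≅ ℤ^2 ⊕ ℤ/2

Derivation:
rank_ℚ(R)=1; free=3−1=2
SNF(R) diag = [2] → torsion [2]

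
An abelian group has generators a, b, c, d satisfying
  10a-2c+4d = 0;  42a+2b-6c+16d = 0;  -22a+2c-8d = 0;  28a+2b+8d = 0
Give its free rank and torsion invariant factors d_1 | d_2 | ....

Answer: M ≅ ℤ/2 ⊕ ℤ/2 ⊕ ℤ/4 ⊕ ℤ/4

Derivation:
rank_ℚ(R)=4; free=4−4=0
SNF(R) diag = [2, 2, 4, 4] → torsion [2, 2, 4, 4]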